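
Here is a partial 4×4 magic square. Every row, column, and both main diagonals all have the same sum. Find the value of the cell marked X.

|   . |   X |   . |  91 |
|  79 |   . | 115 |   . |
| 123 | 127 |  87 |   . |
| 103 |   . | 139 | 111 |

Anti-diagonal is complete and sums to 436; that is the magic constant.
Using row 3: 123 + 127 + 87 + ? → (3,4) = 436 − 337 = 99.
Row 4 needs 436; the known cells sum to 353, so (4,2) = 83.
Column 1 needs 436; the known cells sum to 305, so (1,1) = 131.
Column 3 must total 436; the given cells sum to 341, so (1,3) = 95.
From column 4, 436 − (91 + 99 + 111) gives (2,4) = 135.
The remaining cell in main diagonal is (2,2) = 436 − 329 = 107.
From row 1, 436 − (131 + 95 + 91) gives (1,2) = 119.

119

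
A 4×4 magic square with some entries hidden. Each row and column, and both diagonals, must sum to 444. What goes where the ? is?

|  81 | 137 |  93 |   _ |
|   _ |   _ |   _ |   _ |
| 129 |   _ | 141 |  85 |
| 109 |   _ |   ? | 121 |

Row 1 must total 444; the given cells sum to 311, so (1,4) = 133.
The remaining cell in row 3 is (3,2) = 444 − 355 = 89.
Column 1 needs 444; the known cells sum to 319, so (2,1) = 125.
Using column 4: 133 + 85 + 121 + ? → (2,4) = 444 − 339 = 105.
Main diagonal needs 444; the known cells sum to 343, so (2,2) = 101.
Anti-diagonal must total 444; the given cells sum to 331, so (2,3) = 113.
Column 2 must total 444; the given cells sum to 327, so (4,2) = 117.
The remaining cell in column 3 is (4,3) = 444 − 347 = 97.

97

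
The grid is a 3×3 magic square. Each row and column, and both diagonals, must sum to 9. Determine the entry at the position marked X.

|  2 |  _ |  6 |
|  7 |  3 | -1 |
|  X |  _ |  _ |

Row 1 must total 9; the given cells sum to 8, so (1,2) = 1.
Column 1 needs 9; the known cells sum to 9, so (3,1) = 0.

0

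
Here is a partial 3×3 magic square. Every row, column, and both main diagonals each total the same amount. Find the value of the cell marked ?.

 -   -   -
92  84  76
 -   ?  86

Row 2 is complete and sums to 252; that is the magic constant.
Using column 3: 76 + 86 + ? → (1,3) = 252 − 162 = 90.
Main diagonal must total 252; the given cells sum to 170, so (1,1) = 82.
Anti-diagonal must total 252; the given cells sum to 174, so (3,1) = 78.
Row 1 must total 252; the given cells sum to 172, so (1,2) = 80.
Row 3: 78 + 86 + ? = 252, so (3,2) = 88.

88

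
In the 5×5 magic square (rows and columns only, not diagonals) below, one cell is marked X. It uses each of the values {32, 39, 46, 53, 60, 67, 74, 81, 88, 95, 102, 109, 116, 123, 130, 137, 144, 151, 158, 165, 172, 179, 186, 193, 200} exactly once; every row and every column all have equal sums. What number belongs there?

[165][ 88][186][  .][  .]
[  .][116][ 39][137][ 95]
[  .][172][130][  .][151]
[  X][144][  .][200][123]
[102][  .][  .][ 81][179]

46

The 25 entries sum to 2900, so each line sums to 2900/5 = 580.
Row 2: 116 + 39 + 137 + 95 + ? = 580, so (2,1) = 193.
From column 2, 580 − (88 + 116 + 172 + 144) gives (5,2) = 60.
The remaining cell in column 5 is (1,5) = 580 − 548 = 32.
Row 1: 165 + 88 + 186 + 32 + ? = 580, so (1,4) = 109.
The remaining cell in row 5 is (5,3) = 580 − 422 = 158.
Column 3 needs 580; the known cells sum to 513, so (4,3) = 67.
Column 4 must total 580; the given cells sum to 527, so (3,4) = 53.
Row 3 needs 580; the known cells sum to 506, so (3,1) = 74.
Using row 4: 144 + 67 + 200 + 123 + ? → (4,1) = 580 − 534 = 46.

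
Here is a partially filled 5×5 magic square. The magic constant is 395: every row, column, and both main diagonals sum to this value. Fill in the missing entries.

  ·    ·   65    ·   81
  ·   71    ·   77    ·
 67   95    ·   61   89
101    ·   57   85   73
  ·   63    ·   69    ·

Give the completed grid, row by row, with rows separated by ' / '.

Row 3 needs 395; the known cells sum to 312, so (3,3) = 83.
Using row 4: 101 + 57 + 85 + 73 + ? → (4,2) = 395 − 316 = 79.
From column 2, 395 − (71 + 95 + 79 + 63) gives (1,2) = 87.
Using column 4: 77 + 61 + 85 + 69 + ? → (1,4) = 395 − 292 = 103.
Using anti-diagonal: 81 + 77 + 83 + 79 + ? → (5,1) = 395 − 320 = 75.
Row 1 must total 395; the given cells sum to 336, so (1,1) = 59.
The remaining cell in column 1 is (2,1) = 395 − 302 = 93.
Main diagonal needs 395; the known cells sum to 298, so (5,5) = 97.
The remaining cell in row 5 is (5,3) = 395 − 304 = 91.
The remaining cell in column 3 is (2,3) = 395 − 296 = 99.
From column 5, 395 − (81 + 89 + 73 + 97) gives (2,5) = 55.

59 87 65 103 81 / 93 71 99 77 55 / 67 95 83 61 89 / 101 79 57 85 73 / 75 63 91 69 97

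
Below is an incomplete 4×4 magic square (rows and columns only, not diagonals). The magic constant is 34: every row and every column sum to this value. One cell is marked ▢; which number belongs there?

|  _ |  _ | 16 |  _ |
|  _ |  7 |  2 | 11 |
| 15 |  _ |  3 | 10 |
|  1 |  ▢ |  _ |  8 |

From row 2, 34 − (7 + 2 + 11) gives (2,1) = 14.
The remaining cell in row 3 is (3,2) = 34 − 28 = 6.
Column 1 must total 34; the given cells sum to 30, so (1,1) = 4.
From column 3, 34 − (16 + 2 + 3) gives (4,3) = 13.
Column 4 must total 34; the given cells sum to 29, so (1,4) = 5.
From row 1, 34 − (4 + 16 + 5) gives (1,2) = 9.
Row 4: 1 + 13 + 8 + ? = 34, so (4,2) = 12.

12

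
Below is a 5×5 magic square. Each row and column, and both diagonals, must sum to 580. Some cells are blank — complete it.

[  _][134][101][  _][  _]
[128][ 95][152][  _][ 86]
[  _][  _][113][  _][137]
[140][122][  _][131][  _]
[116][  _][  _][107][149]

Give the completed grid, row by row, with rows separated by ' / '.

Row 2 needs 580; the known cells sum to 461, so (2,4) = 119.
The remaining cell in main diagonal is (1,1) = 580 − 488 = 92.
Anti-diagonal: 119 + 113 + 122 + 116 + ? = 580, so (1,5) = 110.
Using row 1: 92 + 134 + 101 + 110 + ? → (1,4) = 580 − 437 = 143.
Using column 1: 92 + 128 + 140 + 116 + ? → (3,1) = 580 − 476 = 104.
Using column 4: 143 + 119 + 131 + 107 + ? → (3,4) = 580 − 500 = 80.
From column 5, 580 − (110 + 86 + 137 + 149) gives (4,5) = 98.
Row 3 needs 580; the known cells sum to 434, so (3,2) = 146.
Row 4: 140 + 122 + 131 + 98 + ? = 580, so (4,3) = 89.
Using column 2: 134 + 95 + 146 + 122 + ? → (5,2) = 580 − 497 = 83.
From column 3, 580 − (101 + 152 + 113 + 89) gives (5,3) = 125.

92 134 101 143 110 / 128 95 152 119 86 / 104 146 113 80 137 / 140 122 89 131 98 / 116 83 125 107 149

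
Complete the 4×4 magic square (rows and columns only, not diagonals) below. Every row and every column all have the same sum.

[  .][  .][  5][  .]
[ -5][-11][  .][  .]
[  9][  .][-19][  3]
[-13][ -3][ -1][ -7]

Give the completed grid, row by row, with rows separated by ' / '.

-15 7 5 -21 / -5 -11 -9 1 / 9 -17 -19 3 / -13 -3 -1 -7

Row 4 is already complete: -13 + -3 + -1 + -7 = -24, so that is the magic constant.
Row 3: 9 + (-19) + 3 + ? = -24, so (3,2) = -17.
Using column 1: -5 + 9 + (-13) + ? → (1,1) = -24 − (-9) = -15.
From column 2, -24 − (-11 + (-17) + (-3)) gives (1,2) = 7.
Column 3 needs -24; the known cells sum to -15, so (2,3) = -9.
Row 1 needs -24; the known cells sum to -3, so (1,4) = -21.
Row 2 needs -24; the known cells sum to -25, so (2,4) = 1.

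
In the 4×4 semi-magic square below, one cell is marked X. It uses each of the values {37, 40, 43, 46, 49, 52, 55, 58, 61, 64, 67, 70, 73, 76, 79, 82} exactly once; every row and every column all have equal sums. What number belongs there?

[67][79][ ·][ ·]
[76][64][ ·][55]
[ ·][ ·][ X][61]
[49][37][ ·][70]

73

The 16 entries sum to 952, so each line sums to 952/4 = 238.
Using row 2: 76 + 64 + 55 + ? → (2,3) = 238 − 195 = 43.
Using row 4: 49 + 37 + 70 + ? → (4,3) = 238 − 156 = 82.
The remaining cell in column 1 is (3,1) = 238 − 192 = 46.
Column 2 needs 238; the known cells sum to 180, so (3,2) = 58.
Column 4 needs 238; the known cells sum to 186, so (1,4) = 52.
Row 1 must total 238; the given cells sum to 198, so (1,3) = 40.
Row 3 needs 238; the known cells sum to 165, so (3,3) = 73.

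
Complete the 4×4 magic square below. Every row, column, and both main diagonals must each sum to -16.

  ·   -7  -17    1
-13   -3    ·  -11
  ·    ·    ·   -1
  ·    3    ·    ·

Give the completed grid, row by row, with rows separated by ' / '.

7 -7 -17 1 / -13 -3 11 -11 / 9 -9 -15 -1 / -19 3 5 -5

From row 1, -16 − (-7 + (-17) + 1) gives (1,1) = 7.
Row 2: -13 + (-3) + (-11) + ? = -16, so (2,3) = 11.
Column 2 needs -16; the known cells sum to -7, so (3,2) = -9.
Using column 4: 1 + (-11) + (-1) + ? → (4,4) = -16 − (-11) = -5.
Using main diagonal: 7 + (-3) + (-5) + ? → (3,3) = -16 − (-1) = -15.
Anti-diagonal needs -16; the known cells sum to 3, so (4,1) = -19.
The remaining cell in row 3 is (3,1) = -16 − (-25) = 9.
Row 4: -19 + 3 + (-5) + ? = -16, so (4,3) = 5.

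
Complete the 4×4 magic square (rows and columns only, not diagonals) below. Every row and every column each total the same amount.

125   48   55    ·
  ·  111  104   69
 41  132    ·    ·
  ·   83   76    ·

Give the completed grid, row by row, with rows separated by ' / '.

Column 2 is already complete: 48 + 111 + 132 + 83 = 374, so that is the magic constant.
Row 1: 125 + 48 + 55 + ? = 374, so (1,4) = 146.
Row 2 must total 374; the given cells sum to 284, so (2,1) = 90.
From column 1, 374 − (125 + 90 + 41) gives (4,1) = 118.
The remaining cell in column 3 is (3,3) = 374 − 235 = 139.
Row 3 needs 374; the known cells sum to 312, so (3,4) = 62.
Using row 4: 118 + 83 + 76 + ? → (4,4) = 374 − 277 = 97.

125 48 55 146 / 90 111 104 69 / 41 132 139 62 / 118 83 76 97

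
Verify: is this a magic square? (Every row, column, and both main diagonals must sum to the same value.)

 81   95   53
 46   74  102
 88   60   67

Row 1: 81 + 95 + 53 = 229.
Row 2: 46 + 74 + 102 = 222.
Row 3: 88 + 60 + 67 = 215.
Column 1: 81 + 46 + 88 = 215.
Column 2: 95 + 74 + 60 = 229.
Column 3: 53 + 102 + 67 = 222.
Main diagonal: 81 + 74 + 67 = 222.
Anti-diagonal: 53 + 74 + 88 = 215.

No — row 3 sums to 215 but row 1 sums to 229.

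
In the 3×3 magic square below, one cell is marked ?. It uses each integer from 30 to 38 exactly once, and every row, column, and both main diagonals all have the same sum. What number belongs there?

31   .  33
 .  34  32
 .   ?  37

30

The entries are 30 through 38, which sum to 306, so each line sums to 306/3 = 102.
From row 1, 102 − (31 + 33) gives (1,2) = 38.
Row 2 needs 102; the known cells sum to 66, so (2,1) = 36.
Column 1: 31 + 36 + ? = 102, so (3,1) = 35.
Using column 2: 38 + 34 + ? → (3,2) = 102 − 72 = 30.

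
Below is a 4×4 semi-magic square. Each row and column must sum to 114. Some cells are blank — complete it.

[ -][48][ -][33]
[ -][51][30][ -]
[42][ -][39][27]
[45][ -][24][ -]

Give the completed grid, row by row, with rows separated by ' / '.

Row 3 must total 114; the given cells sum to 108, so (3,2) = 6.
Column 2 must total 114; the given cells sum to 105, so (4,2) = 9.
Column 3 needs 114; the known cells sum to 93, so (1,3) = 21.
From row 1, 114 − (48 + 21 + 33) gives (1,1) = 12.
The remaining cell in row 4 is (4,4) = 114 − 78 = 36.
Using column 1: 12 + 42 + 45 + ? → (2,1) = 114 − 99 = 15.
Column 4: 33 + 27 + 36 + ? = 114, so (2,4) = 18.

12 48 21 33 / 15 51 30 18 / 42 6 39 27 / 45 9 24 36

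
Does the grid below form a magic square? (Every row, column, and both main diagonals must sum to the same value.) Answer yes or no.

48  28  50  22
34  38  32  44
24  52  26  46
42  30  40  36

Row 1: 48 + 28 + 50 + 22 = 148.
Row 2: 34 + 38 + 32 + 44 = 148.
Row 3: 24 + 52 + 26 + 46 = 148.
Row 4: 42 + 30 + 40 + 36 = 148.
Column 1: 48 + 34 + 24 + 42 = 148.
Column 2: 28 + 38 + 52 + 30 = 148.
Column 3: 50 + 32 + 26 + 40 = 148.
Column 4: 22 + 44 + 46 + 36 = 148.
Main diagonal: 48 + 38 + 26 + 36 = 148.
Anti-diagonal: 22 + 32 + 52 + 42 = 148.
All lines sum to 148.

Yes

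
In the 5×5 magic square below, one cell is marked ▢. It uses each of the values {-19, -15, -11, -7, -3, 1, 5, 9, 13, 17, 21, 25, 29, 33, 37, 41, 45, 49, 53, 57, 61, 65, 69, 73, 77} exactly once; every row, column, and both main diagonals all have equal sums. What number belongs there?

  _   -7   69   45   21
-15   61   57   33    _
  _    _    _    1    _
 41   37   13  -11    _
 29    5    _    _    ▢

The 25 entries sum to 725, so each line sums to 725/5 = 145.
From row 1, 145 − (-7 + 69 + 45 + 21) gives (1,1) = 17.
Row 2 must total 145; the given cells sum to 136, so (2,5) = 9.
Row 4 must total 145; the given cells sum to 80, so (4,5) = 65.
Column 1 must total 145; the given cells sum to 72, so (3,1) = 73.
Column 2: -7 + 61 + 37 + 5 + ? = 145, so (3,2) = 49.
Column 4: 45 + 33 + 1 + (-11) + ? = 145, so (5,4) = 77.
Anti-diagonal: 21 + 33 + 37 + 29 + ? = 145, so (3,3) = 25.
Using row 3: 73 + 49 + 25 + 1 + ? → (3,5) = 145 − 148 = -3.
Column 3 needs 145; the known cells sum to 164, so (5,3) = -19.
The remaining cell in column 5 is (5,5) = 145 − 92 = 53.

53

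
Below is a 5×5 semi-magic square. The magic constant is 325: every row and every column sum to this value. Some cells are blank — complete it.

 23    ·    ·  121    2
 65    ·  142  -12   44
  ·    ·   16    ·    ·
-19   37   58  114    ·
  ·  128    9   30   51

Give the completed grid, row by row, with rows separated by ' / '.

From row 2, 325 − (65 + 142 + (-12) + 44) gives (2,2) = 86.
The remaining cell in row 4 is (4,5) = 325 − 190 = 135.
Row 5 must total 325; the given cells sum to 218, so (5,1) = 107.
From column 1, 325 − (23 + 65 + (-19) + 107) gives (3,1) = 149.
The remaining cell in column 3 is (1,3) = 325 − 225 = 100.
Column 4 must total 325; the given cells sum to 253, so (3,4) = 72.
The remaining cell in column 5 is (3,5) = 325 − 232 = 93.
Using row 1: 23 + 100 + 121 + 2 + ? → (1,2) = 325 − 246 = 79.
Row 3 must total 325; the given cells sum to 330, so (3,2) = -5.

23 79 100 121 2 / 65 86 142 -12 44 / 149 -5 16 72 93 / -19 37 58 114 135 / 107 128 9 30 51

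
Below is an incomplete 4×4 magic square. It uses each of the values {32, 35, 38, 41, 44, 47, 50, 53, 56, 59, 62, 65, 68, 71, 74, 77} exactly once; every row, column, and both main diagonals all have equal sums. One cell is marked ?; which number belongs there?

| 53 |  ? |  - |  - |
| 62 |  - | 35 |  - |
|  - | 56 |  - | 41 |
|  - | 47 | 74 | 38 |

The 16 entries sum to 872, so each line sums to 872/4 = 218.
Row 4: 47 + 74 + 38 + ? = 218, so (4,1) = 59.
Column 1: 53 + 62 + 59 + ? = 218, so (3,1) = 44.
Using anti-diagonal: 35 + 56 + 59 + ? → (1,4) = 218 − 150 = 68.
Using row 3: 44 + 56 + 41 + ? → (3,3) = 218 − 141 = 77.
Column 3 needs 218; the known cells sum to 186, so (1,3) = 32.
Using column 4: 68 + 41 + 38 + ? → (2,4) = 218 − 147 = 71.
The remaining cell in main diagonal is (2,2) = 218 − 168 = 50.
The remaining cell in row 1 is (1,2) = 218 − 153 = 65.

65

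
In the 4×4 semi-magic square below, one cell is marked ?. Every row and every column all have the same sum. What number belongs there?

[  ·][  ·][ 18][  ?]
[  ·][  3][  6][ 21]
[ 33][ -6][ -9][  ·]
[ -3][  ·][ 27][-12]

9

Column 3 is complete and sums to 42; that is the magic constant.
Using row 2: 3 + 6 + 21 + ? → (2,1) = 42 − 30 = 12.
Row 3 must total 42; the given cells sum to 18, so (3,4) = 24.
The remaining cell in row 4 is (4,2) = 42 − 12 = 30.
Column 1: 12 + 33 + (-3) + ? = 42, so (1,1) = 0.
Column 2 must total 42; the given cells sum to 27, so (1,2) = 15.
The remaining cell in column 4 is (1,4) = 42 − 33 = 9.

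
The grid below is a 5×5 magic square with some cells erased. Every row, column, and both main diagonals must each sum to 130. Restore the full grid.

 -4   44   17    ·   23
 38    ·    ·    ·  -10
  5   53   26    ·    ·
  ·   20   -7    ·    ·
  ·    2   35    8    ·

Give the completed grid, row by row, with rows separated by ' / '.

Row 1: -4 + 44 + 17 + 23 + ? = 130, so (1,4) = 50.
Column 2: 44 + 53 + 20 + 2 + ? = 130, so (2,2) = 11.
Column 3: 17 + 26 + (-7) + 35 + ? = 130, so (2,3) = 59.
Row 2: 38 + 11 + 59 + (-10) + ? = 130, so (2,4) = 32.
Anti-diagonal needs 130; the known cells sum to 101, so (5,1) = 29.
From row 5, 130 − (29 + 2 + 35 + 8) gives (5,5) = 56.
Column 1 must total 130; the given cells sum to 68, so (4,1) = 62.
Main diagonal needs 130; the known cells sum to 89, so (4,4) = 41.
Row 4 needs 130; the known cells sum to 116, so (4,5) = 14.
The remaining cell in column 4 is (3,4) = 130 − 131 = -1.
Column 5 needs 130; the known cells sum to 83, so (3,5) = 47.

-4 44 17 50 23 / 38 11 59 32 -10 / 5 53 26 -1 47 / 62 20 -7 41 14 / 29 2 35 8 56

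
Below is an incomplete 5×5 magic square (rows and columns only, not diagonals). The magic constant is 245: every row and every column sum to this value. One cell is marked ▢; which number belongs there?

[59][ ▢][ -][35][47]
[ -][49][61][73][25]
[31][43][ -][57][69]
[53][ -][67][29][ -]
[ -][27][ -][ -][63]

Using row 2: 49 + 61 + 73 + 25 + ? → (2,1) = 245 − 208 = 37.
Using row 3: 31 + 43 + 57 + 69 + ? → (3,3) = 245 − 200 = 45.
Column 1 must total 245; the given cells sum to 180, so (5,1) = 65.
Column 4 needs 245; the known cells sum to 194, so (5,4) = 51.
Using column 5: 47 + 25 + 69 + 63 + ? → (4,5) = 245 − 204 = 41.
From row 4, 245 − (53 + 67 + 29 + 41) gives (4,2) = 55.
The remaining cell in row 5 is (5,3) = 245 − 206 = 39.
Using column 2: 49 + 43 + 55 + 27 + ? → (1,2) = 245 − 174 = 71.

71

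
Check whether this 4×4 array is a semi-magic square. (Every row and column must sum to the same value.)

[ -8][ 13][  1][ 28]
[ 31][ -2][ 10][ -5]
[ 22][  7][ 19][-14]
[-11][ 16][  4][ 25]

Yes

Row 1: -8 + 13 + 1 + 28 = 34.
Row 2: 31 + (-2) + 10 + (-5) = 34.
Row 3: 22 + 7 + 19 + (-14) = 34.
Row 4: -11 + 16 + 4 + 25 = 34.
Column 1: -8 + 31 + 22 + (-11) = 34.
Column 2: 13 + (-2) + 7 + 16 = 34.
Column 3: 1 + 10 + 19 + 4 = 34.
Column 4: 28 + (-5) + (-14) + 25 = 34.
All lines sum to 34.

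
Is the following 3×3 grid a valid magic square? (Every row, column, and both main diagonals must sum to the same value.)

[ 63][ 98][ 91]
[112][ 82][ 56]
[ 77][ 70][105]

Row 1: 63 + 98 + 91 = 252.
Row 2: 112 + 82 + 56 = 250.
Row 3: 77 + 70 + 105 = 252.
Column 1: 63 + 112 + 77 = 252.
Column 2: 98 + 82 + 70 = 250.
Column 3: 91 + 56 + 105 = 252.
Main diagonal: 63 + 82 + 105 = 250.
Anti-diagonal: 91 + 82 + 77 = 250.

No — column 1 sums to 252 but column 2 sums to 250.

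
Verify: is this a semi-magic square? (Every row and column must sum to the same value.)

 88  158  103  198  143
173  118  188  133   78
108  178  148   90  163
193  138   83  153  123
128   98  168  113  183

No — column 1 sums to 690 but row 3 sums to 687.

Row 1: 88 + 158 + 103 + 198 + 143 = 690.
Row 2: 173 + 118 + 188 + 133 + 78 = 690.
Row 3: 108 + 178 + 148 + 90 + 163 = 687.
Row 4: 193 + 138 + 83 + 153 + 123 = 690.
Row 5: 128 + 98 + 168 + 113 + 183 = 690.
Column 1: 88 + 173 + 108 + 193 + 128 = 690.
Column 2: 158 + 118 + 178 + 138 + 98 = 690.
Column 3: 103 + 188 + 148 + 83 + 168 = 690.
Column 4: 198 + 133 + 90 + 153 + 113 = 687.
Column 5: 143 + 78 + 163 + 123 + 183 = 690.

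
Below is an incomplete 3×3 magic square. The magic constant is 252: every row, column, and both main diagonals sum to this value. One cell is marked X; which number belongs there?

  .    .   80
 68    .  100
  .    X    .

92

Using row 2: 68 + 100 + ? → (2,2) = 252 − 168 = 84.
Column 3: 80 + 100 + ? = 252, so (3,3) = 72.
Main diagonal needs 252; the known cells sum to 156, so (1,1) = 96.
Anti-diagonal must total 252; the given cells sum to 164, so (3,1) = 88.
Row 1 needs 252; the known cells sum to 176, so (1,2) = 76.
Row 3 needs 252; the known cells sum to 160, so (3,2) = 92.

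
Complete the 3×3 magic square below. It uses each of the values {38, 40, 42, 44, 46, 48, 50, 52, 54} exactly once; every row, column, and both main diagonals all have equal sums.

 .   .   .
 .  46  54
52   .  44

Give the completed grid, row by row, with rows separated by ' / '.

48 50 40 / 38 46 54 / 52 42 44

The 9 entries sum to 414, so each line sums to 414/3 = 138.
Row 2 needs 138; the known cells sum to 100, so (2,1) = 38.
Row 3: 52 + 44 + ? = 138, so (3,2) = 42.
Column 1 must total 138; the given cells sum to 90, so (1,1) = 48.
From column 2, 138 − (46 + 42) gives (1,2) = 50.
Column 3 needs 138; the known cells sum to 98, so (1,3) = 40.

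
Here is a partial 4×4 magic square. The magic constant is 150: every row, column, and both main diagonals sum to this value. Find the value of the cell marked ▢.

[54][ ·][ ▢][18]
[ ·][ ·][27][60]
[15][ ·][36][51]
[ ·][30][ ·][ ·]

Row 3 must total 150; the given cells sum to 102, so (3,2) = 48.
Column 4 must total 150; the given cells sum to 129, so (4,4) = 21.
Main diagonal: 54 + 36 + 21 + ? = 150, so (2,2) = 39.
Anti-diagonal needs 150; the known cells sum to 93, so (4,1) = 57.
Row 2 needs 150; the known cells sum to 126, so (2,1) = 24.
The remaining cell in row 4 is (4,3) = 150 − 108 = 42.
Using column 2: 39 + 48 + 30 + ? → (1,2) = 150 − 117 = 33.
Column 3: 27 + 36 + 42 + ? = 150, so (1,3) = 45.

45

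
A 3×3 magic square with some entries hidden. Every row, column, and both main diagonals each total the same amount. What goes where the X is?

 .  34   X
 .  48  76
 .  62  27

41

Column 2 is complete and sums to 144; that is the magic constant.
Row 2 must total 144; the given cells sum to 124, so (2,1) = 20.
From row 3, 144 − (62 + 27) gives (3,1) = 55.
Column 1: 20 + 55 + ? = 144, so (1,1) = 69.
Using column 3: 76 + 27 + ? → (1,3) = 144 − 103 = 41.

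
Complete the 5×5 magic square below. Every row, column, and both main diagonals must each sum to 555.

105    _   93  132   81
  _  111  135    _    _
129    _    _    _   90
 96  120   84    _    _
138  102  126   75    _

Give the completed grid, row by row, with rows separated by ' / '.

Row 1: 105 + 93 + 132 + 81 + ? = 555, so (1,2) = 144.
Using row 5: 138 + 102 + 126 + 75 + ? → (5,5) = 555 − 441 = 114.
Column 1: 105 + 129 + 96 + 138 + ? = 555, so (2,1) = 87.
Using column 2: 144 + 111 + 120 + 102 + ? → (3,2) = 555 − 477 = 78.
Column 3 must total 555; the given cells sum to 438, so (3,3) = 117.
Main diagonal must total 555; the given cells sum to 447, so (4,4) = 108.
The remaining cell in anti-diagonal is (2,4) = 555 − 456 = 99.
Using row 2: 87 + 111 + 135 + 99 + ? → (2,5) = 555 − 432 = 123.
Row 3 needs 555; the known cells sum to 414, so (3,4) = 141.
Row 4 must total 555; the given cells sum to 408, so (4,5) = 147.

105 144 93 132 81 / 87 111 135 99 123 / 129 78 117 141 90 / 96 120 84 108 147 / 138 102 126 75 114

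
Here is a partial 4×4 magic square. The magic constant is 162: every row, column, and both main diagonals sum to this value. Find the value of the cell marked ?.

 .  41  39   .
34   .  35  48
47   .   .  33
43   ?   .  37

Row 2: 34 + 35 + 48 + ? = 162, so (2,2) = 45.
From column 1, 162 − (34 + 47 + 43) gives (1,1) = 38.
The remaining cell in column 4 is (1,4) = 162 − 118 = 44.
Main diagonal: 38 + 45 + 37 + ? = 162, so (3,3) = 42.
Anti-diagonal needs 162; the known cells sum to 122, so (3,2) = 40.
Column 2: 41 + 45 + 40 + ? = 162, so (4,2) = 36.

36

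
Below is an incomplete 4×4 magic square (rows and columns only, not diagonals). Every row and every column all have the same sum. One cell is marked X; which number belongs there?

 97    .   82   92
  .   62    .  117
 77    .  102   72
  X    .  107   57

Column 4 is complete and sums to 338; that is the magic constant.
Using row 1: 97 + 82 + 92 + ? → (1,2) = 338 − 271 = 67.
The remaining cell in row 3 is (3,2) = 338 − 251 = 87.
Using column 2: 67 + 62 + 87 + ? → (4,2) = 338 − 216 = 122.
From column 3, 338 − (82 + 102 + 107) gives (2,3) = 47.
Using row 2: 62 + 47 + 117 + ? → (2,1) = 338 − 226 = 112.
Row 4 must total 338; the given cells sum to 286, so (4,1) = 52.

52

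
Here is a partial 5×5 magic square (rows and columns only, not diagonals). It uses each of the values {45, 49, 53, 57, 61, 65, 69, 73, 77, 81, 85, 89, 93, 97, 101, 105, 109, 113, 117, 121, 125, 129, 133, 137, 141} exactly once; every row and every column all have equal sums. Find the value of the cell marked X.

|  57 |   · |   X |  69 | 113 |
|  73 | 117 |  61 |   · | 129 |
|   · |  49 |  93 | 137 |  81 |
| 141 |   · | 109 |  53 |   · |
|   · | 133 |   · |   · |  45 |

The 25 entries sum to 2325, so each line sums to 2325/5 = 465.
Row 2 must total 465; the given cells sum to 380, so (2,4) = 85.
From row 3, 465 − (49 + 93 + 137 + 81) gives (3,1) = 105.
Column 1 needs 465; the known cells sum to 376, so (5,1) = 89.
Column 4: 69 + 85 + 137 + 53 + ? = 465, so (5,4) = 121.
Column 5 needs 465; the known cells sum to 368, so (4,5) = 97.
From row 4, 465 − (141 + 109 + 53 + 97) gives (4,2) = 65.
Row 5 must total 465; the given cells sum to 388, so (5,3) = 77.
Column 2 needs 465; the known cells sum to 364, so (1,2) = 101.
Column 3 must total 465; the given cells sum to 340, so (1,3) = 125.

125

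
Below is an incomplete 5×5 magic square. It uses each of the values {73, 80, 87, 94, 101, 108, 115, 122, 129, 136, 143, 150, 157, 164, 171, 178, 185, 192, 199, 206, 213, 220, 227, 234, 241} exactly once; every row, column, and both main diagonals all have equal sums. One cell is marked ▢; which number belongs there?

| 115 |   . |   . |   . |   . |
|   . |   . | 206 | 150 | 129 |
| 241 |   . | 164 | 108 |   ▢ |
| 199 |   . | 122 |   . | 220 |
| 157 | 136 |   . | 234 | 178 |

87

The 25 entries sum to 3925, so each line sums to 3925/5 = 785.
Row 5 must total 785; the given cells sum to 705, so (5,3) = 80.
Column 1 must total 785; the given cells sum to 712, so (2,1) = 73.
The remaining cell in column 3 is (1,3) = 785 − 572 = 213.
Using row 2: 73 + 206 + 150 + 129 + ? → (2,2) = 785 − 558 = 227.
Main diagonal: 115 + 227 + 164 + 178 + ? = 785, so (4,4) = 101.
Row 4: 199 + 122 + 101 + 220 + ? = 785, so (4,2) = 143.
Column 4 needs 785; the known cells sum to 593, so (1,4) = 192.
From anti-diagonal, 785 − (150 + 164 + 143 + 157) gives (1,5) = 171.
From row 1, 785 − (115 + 213 + 192 + 171) gives (1,2) = 94.
From column 2, 785 − (94 + 227 + 143 + 136) gives (3,2) = 185.
The remaining cell in column 5 is (3,5) = 785 − 698 = 87.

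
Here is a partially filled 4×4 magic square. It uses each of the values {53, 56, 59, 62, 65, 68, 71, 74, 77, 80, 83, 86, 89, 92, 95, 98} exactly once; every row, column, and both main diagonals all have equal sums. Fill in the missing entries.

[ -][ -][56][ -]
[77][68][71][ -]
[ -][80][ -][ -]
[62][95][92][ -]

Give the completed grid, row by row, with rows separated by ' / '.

98 59 56 89 / 77 68 71 86 / 65 80 83 74 / 62 95 92 53

The 16 entries sum to 1208, so each line sums to 1208/4 = 302.
Row 2 must total 302; the given cells sum to 216, so (2,4) = 86.
The remaining cell in row 4 is (4,4) = 302 − 249 = 53.
Column 2 must total 302; the given cells sum to 243, so (1,2) = 59.
Column 3: 56 + 71 + 92 + ? = 302, so (3,3) = 83.
Main diagonal must total 302; the given cells sum to 204, so (1,1) = 98.
The remaining cell in anti-diagonal is (1,4) = 302 − 213 = 89.
Column 1: 98 + 77 + 62 + ? = 302, so (3,1) = 65.
Column 4: 89 + 86 + 53 + ? = 302, so (3,4) = 74.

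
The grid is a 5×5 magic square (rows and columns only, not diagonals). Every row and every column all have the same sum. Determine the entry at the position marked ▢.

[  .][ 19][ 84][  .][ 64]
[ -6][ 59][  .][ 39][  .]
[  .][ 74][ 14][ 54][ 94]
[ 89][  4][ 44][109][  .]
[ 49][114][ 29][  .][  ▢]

Column 2 is complete and sums to 270; that is the magic constant.
Row 3 needs 270; the known cells sum to 236, so (3,1) = 34.
Using row 4: 89 + 4 + 44 + 109 + ? → (4,5) = 270 − 246 = 24.
Column 1: -6 + 34 + 89 + 49 + ? = 270, so (1,1) = 104.
Using column 3: 84 + 14 + 44 + 29 + ? → (2,3) = 270 − 171 = 99.
Row 1: 104 + 19 + 84 + 64 + ? = 270, so (1,4) = -1.
Using row 2: -6 + 59 + 99 + 39 + ? → (2,5) = 270 − 191 = 79.
Using column 4: -1 + 39 + 54 + 109 + ? → (5,4) = 270 − 201 = 69.
The remaining cell in column 5 is (5,5) = 270 − 261 = 9.

9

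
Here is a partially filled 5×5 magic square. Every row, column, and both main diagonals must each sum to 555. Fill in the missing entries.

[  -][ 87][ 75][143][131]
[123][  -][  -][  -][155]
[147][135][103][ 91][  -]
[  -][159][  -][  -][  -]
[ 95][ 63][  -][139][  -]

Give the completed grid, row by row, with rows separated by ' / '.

From row 1, 555 − (87 + 75 + 143 + 131) gives (1,1) = 119.
From row 3, 555 − (147 + 135 + 103 + 91) gives (3,5) = 79.
Column 1: 119 + 123 + 147 + 95 + ? = 555, so (4,1) = 71.
The remaining cell in column 2 is (2,2) = 555 − 444 = 111.
Anti-diagonal must total 555; the given cells sum to 488, so (2,4) = 67.
Using row 2: 123 + 111 + 67 + 155 + ? → (2,3) = 555 − 456 = 99.
Column 4: 143 + 67 + 91 + 139 + ? = 555, so (4,4) = 115.
Main diagonal: 119 + 111 + 103 + 115 + ? = 555, so (5,5) = 107.
Row 5: 95 + 63 + 139 + 107 + ? = 555, so (5,3) = 151.
From column 3, 555 − (75 + 99 + 103 + 151) gives (4,3) = 127.
Using column 5: 131 + 155 + 79 + 107 + ? → (4,5) = 555 − 472 = 83.

119 87 75 143 131 / 123 111 99 67 155 / 147 135 103 91 79 / 71 159 127 115 83 / 95 63 151 139 107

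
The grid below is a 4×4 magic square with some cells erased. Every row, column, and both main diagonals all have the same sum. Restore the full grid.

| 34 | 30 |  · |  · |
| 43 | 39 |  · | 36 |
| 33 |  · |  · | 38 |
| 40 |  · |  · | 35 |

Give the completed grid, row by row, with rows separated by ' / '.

Column 1 is already complete: 34 + 43 + 33 + 40 = 150, so that is the magic constant.
The remaining cell in row 2 is (2,3) = 150 − 118 = 32.
Column 4 must total 150; the given cells sum to 109, so (1,4) = 41.
Main diagonal needs 150; the known cells sum to 108, so (3,3) = 42.
Using anti-diagonal: 41 + 32 + 40 + ? → (3,2) = 150 − 113 = 37.
Using row 1: 34 + 30 + 41 + ? → (1,3) = 150 − 105 = 45.
The remaining cell in column 2 is (4,2) = 150 − 106 = 44.
Column 3 needs 150; the known cells sum to 119, so (4,3) = 31.

34 30 45 41 / 43 39 32 36 / 33 37 42 38 / 40 44 31 35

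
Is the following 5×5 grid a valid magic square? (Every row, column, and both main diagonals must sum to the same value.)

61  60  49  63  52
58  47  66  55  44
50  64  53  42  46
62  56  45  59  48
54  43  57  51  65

No — column 3 sums to 270 but column 5 sums to 255.

Row 1: 61 + 60 + 49 + 63 + 52 = 285.
Row 2: 58 + 47 + 66 + 55 + 44 = 270.
Row 3: 50 + 64 + 53 + 42 + 46 = 255.
Row 4: 62 + 56 + 45 + 59 + 48 = 270.
Row 5: 54 + 43 + 57 + 51 + 65 = 270.
Column 1: 61 + 58 + 50 + 62 + 54 = 285.
Column 2: 60 + 47 + 64 + 56 + 43 = 270.
Column 3: 49 + 66 + 53 + 45 + 57 = 270.
Column 4: 63 + 55 + 42 + 59 + 51 = 270.
Column 5: 52 + 44 + 46 + 48 + 65 = 255.
Main diagonal: 61 + 47 + 53 + 59 + 65 = 285.
Anti-diagonal: 52 + 55 + 53 + 56 + 54 = 270.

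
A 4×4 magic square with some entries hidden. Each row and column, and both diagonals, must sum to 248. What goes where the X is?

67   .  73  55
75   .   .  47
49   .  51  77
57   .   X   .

59

Using row 1: 67 + 73 + 55 + ? → (1,2) = 248 − 195 = 53.
Row 3 must total 248; the given cells sum to 177, so (3,2) = 71.
Column 4 must total 248; the given cells sum to 179, so (4,4) = 69.
Main diagonal must total 248; the given cells sum to 187, so (2,2) = 61.
Using anti-diagonal: 55 + 71 + 57 + ? → (2,3) = 248 − 183 = 65.
From column 2, 248 − (53 + 61 + 71) gives (4,2) = 63.
From column 3, 248 − (73 + 65 + 51) gives (4,3) = 59.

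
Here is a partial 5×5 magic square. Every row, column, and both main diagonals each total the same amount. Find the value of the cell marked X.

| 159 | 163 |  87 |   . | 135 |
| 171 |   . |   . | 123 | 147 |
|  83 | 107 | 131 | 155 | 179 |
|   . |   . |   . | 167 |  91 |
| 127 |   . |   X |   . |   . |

Row 3 is complete and sums to 655; that is the magic constant.
From row 1, 655 − (159 + 163 + 87 + 135) gives (1,4) = 111.
From column 1, 655 − (159 + 171 + 83 + 127) gives (4,1) = 115.
Using column 4: 111 + 123 + 155 + 167 + ? → (5,4) = 655 − 556 = 99.
From column 5, 655 − (135 + 147 + 179 + 91) gives (5,5) = 103.
From main diagonal, 655 − (159 + 131 + 167 + 103) gives (2,2) = 95.
From anti-diagonal, 655 − (135 + 123 + 131 + 127) gives (4,2) = 139.
Row 2 must total 655; the given cells sum to 536, so (2,3) = 119.
Using row 4: 115 + 139 + 167 + 91 + ? → (4,3) = 655 − 512 = 143.
The remaining cell in column 2 is (5,2) = 655 − 504 = 151.
From column 3, 655 − (87 + 119 + 131 + 143) gives (5,3) = 175.

175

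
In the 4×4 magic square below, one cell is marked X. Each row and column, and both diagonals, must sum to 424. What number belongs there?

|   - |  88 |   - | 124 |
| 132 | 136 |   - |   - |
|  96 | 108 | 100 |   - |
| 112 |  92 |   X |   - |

Row 3: 96 + 108 + 100 + ? = 424, so (3,4) = 120.
From column 1, 424 − (132 + 96 + 112) gives (1,1) = 84.
Main diagonal: 84 + 136 + 100 + ? = 424, so (4,4) = 104.
Anti-diagonal must total 424; the given cells sum to 344, so (2,3) = 80.
Row 1 needs 424; the known cells sum to 296, so (1,3) = 128.
From row 2, 424 − (132 + 136 + 80) gives (2,4) = 76.
The remaining cell in row 4 is (4,3) = 424 − 308 = 116.

116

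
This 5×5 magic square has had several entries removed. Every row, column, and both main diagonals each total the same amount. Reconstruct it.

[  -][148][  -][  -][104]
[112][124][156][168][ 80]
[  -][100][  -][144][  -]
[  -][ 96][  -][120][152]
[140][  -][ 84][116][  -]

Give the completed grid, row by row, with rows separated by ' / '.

Row 2 is already complete: 112 + 124 + 156 + 168 + 80 = 640, so that is the magic constant.
Column 2 needs 640; the known cells sum to 468, so (5,2) = 172.
From column 4, 640 − (168 + 144 + 120 + 116) gives (1,4) = 92.
Anti-diagonal must total 640; the given cells sum to 508, so (3,3) = 132.
Row 5 must total 640; the given cells sum to 512, so (5,5) = 128.
From column 5, 640 − (104 + 80 + 152 + 128) gives (3,5) = 176.
From main diagonal, 640 − (124 + 132 + 120 + 128) gives (1,1) = 136.
From row 1, 640 − (136 + 148 + 92 + 104) gives (1,3) = 160.
Row 3: 100 + 132 + 144 + 176 + ? = 640, so (3,1) = 88.
Column 1: 136 + 112 + 88 + 140 + ? = 640, so (4,1) = 164.
Column 3 must total 640; the given cells sum to 532, so (4,3) = 108.

136 148 160 92 104 / 112 124 156 168 80 / 88 100 132 144 176 / 164 96 108 120 152 / 140 172 84 116 128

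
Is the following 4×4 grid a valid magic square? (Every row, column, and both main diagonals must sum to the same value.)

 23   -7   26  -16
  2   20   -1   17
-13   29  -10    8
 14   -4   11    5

No — row 4 sums to 26 but row 2 sums to 38.

Row 1: 23 + (-7) + 26 + (-16) = 26.
Row 2: 2 + 20 + (-1) + 17 = 38.
Row 3: -13 + 29 + (-10) + 8 = 14.
Row 4: 14 + (-4) + 11 + 5 = 26.
Column 1: 23 + 2 + (-13) + 14 = 26.
Column 2: -7 + 20 + 29 + (-4) = 38.
Column 3: 26 + (-1) + (-10) + 11 = 26.
Column 4: -16 + 17 + 8 + 5 = 14.
Main diagonal: 23 + 20 + (-10) + 5 = 38.
Anti-diagonal: -16 + (-1) + 29 + 14 = 26.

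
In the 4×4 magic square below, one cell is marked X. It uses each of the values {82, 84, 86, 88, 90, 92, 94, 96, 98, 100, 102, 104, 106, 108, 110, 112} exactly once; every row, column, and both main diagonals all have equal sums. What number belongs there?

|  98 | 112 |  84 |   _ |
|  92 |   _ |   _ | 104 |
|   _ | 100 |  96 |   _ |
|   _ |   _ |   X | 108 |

102

The 16 entries sum to 1552, so each line sums to 1552/4 = 388.
Row 1: 98 + 112 + 84 + ? = 388, so (1,4) = 94.
The remaining cell in column 4 is (3,4) = 388 − 306 = 82.
Main diagonal: 98 + 96 + 108 + ? = 388, so (2,2) = 86.
The remaining cell in row 2 is (2,3) = 388 − 282 = 106.
Using row 3: 100 + 96 + 82 + ? → (3,1) = 388 − 278 = 110.
Column 1 needs 388; the known cells sum to 300, so (4,1) = 88.
Column 2 must total 388; the given cells sum to 298, so (4,2) = 90.
Column 3: 84 + 106 + 96 + ? = 388, so (4,3) = 102.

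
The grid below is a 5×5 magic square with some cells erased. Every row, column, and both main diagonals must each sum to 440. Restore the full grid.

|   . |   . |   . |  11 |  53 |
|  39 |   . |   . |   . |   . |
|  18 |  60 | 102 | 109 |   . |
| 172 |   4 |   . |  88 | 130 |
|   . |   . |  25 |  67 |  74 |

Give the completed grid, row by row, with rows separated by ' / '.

Row 3 must total 440; the given cells sum to 289, so (3,5) = 151.
The remaining cell in row 4 is (4,3) = 440 − 394 = 46.
Using column 4: 11 + 109 + 88 + 67 + ? → (2,4) = 440 − 275 = 165.
From column 5, 440 − (53 + 151 + 130 + 74) gives (2,5) = 32.
The remaining cell in anti-diagonal is (5,1) = 440 − 324 = 116.
Using row 5: 116 + 25 + 67 + 74 + ? → (5,2) = 440 − 282 = 158.
Column 1 must total 440; the given cells sum to 345, so (1,1) = 95.
Main diagonal must total 440; the given cells sum to 359, so (2,2) = 81.
The remaining cell in row 2 is (2,3) = 440 − 317 = 123.
From column 2, 440 − (81 + 60 + 4 + 158) gives (1,2) = 137.
Column 3 must total 440; the given cells sum to 296, so (1,3) = 144.

95 137 144 11 53 / 39 81 123 165 32 / 18 60 102 109 151 / 172 4 46 88 130 / 116 158 25 67 74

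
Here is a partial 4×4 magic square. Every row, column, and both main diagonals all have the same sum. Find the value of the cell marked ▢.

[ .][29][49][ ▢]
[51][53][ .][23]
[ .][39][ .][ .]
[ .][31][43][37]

Column 2 is complete and sums to 152; that is the magic constant.
Using row 2: 51 + 53 + 23 + ? → (2,3) = 152 − 127 = 25.
Row 4 must total 152; the given cells sum to 111, so (4,1) = 41.
From column 3, 152 − (49 + 25 + 43) gives (3,3) = 35.
Main diagonal: 53 + 35 + 37 + ? = 152, so (1,1) = 27.
Anti-diagonal needs 152; the known cells sum to 105, so (1,4) = 47.

47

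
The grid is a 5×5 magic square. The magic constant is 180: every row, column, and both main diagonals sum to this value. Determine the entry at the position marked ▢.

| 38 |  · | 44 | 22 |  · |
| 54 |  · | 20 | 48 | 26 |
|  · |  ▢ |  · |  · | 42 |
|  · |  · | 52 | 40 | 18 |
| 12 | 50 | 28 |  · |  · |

From row 2, 180 − (54 + 20 + 48 + 26) gives (2,2) = 32.
Column 3 must total 180; the given cells sum to 144, so (3,3) = 36.
Main diagonal: 38 + 32 + 36 + 40 + ? = 180, so (5,5) = 34.
Row 5: 12 + 50 + 28 + 34 + ? = 180, so (5,4) = 56.
The remaining cell in column 4 is (3,4) = 180 − 166 = 14.
Column 5: 26 + 42 + 18 + 34 + ? = 180, so (1,5) = 60.
Using anti-diagonal: 60 + 48 + 36 + 12 + ? → (4,2) = 180 − 156 = 24.
Row 1 must total 180; the given cells sum to 164, so (1,2) = 16.
Row 4 must total 180; the given cells sum to 134, so (4,1) = 46.
From column 1, 180 − (38 + 54 + 46 + 12) gives (3,1) = 30.
From column 2, 180 − (16 + 32 + 24 + 50) gives (3,2) = 58.

58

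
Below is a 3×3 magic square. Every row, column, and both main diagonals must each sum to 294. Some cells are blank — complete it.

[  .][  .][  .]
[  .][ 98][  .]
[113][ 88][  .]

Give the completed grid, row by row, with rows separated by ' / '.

103 108 83 / 78 98 118 / 113 88 93

Row 3 needs 294; the known cells sum to 201, so (3,3) = 93.
Column 2 needs 294; the known cells sum to 186, so (1,2) = 108.
Main diagonal must total 294; the given cells sum to 191, so (1,1) = 103.
Anti-diagonal needs 294; the known cells sum to 211, so (1,3) = 83.
From column 1, 294 − (103 + 113) gives (2,1) = 78.
Column 3: 83 + 93 + ? = 294, so (2,3) = 118.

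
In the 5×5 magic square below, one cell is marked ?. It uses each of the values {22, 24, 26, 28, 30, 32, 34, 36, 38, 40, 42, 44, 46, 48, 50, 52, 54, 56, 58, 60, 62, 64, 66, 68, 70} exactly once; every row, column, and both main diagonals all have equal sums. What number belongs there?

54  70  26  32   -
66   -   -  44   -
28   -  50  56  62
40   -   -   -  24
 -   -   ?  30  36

64

The 25 entries sum to 1150, so each line sums to 1150/5 = 230.
Row 1: 54 + 70 + 26 + 32 + ? = 230, so (1,5) = 48.
Row 3: 28 + 50 + 56 + 62 + ? = 230, so (3,2) = 34.
Column 1 needs 230; the known cells sum to 188, so (5,1) = 42.
Column 4: 32 + 44 + 56 + 30 + ? = 230, so (4,4) = 68.
Using column 5: 48 + 62 + 24 + 36 + ? → (2,5) = 230 − 170 = 60.
Main diagonal needs 230; the known cells sum to 208, so (2,2) = 22.
Anti-diagonal: 48 + 44 + 50 + 42 + ? = 230, so (4,2) = 46.
The remaining cell in row 2 is (2,3) = 230 − 192 = 38.
Row 4 needs 230; the known cells sum to 178, so (4,3) = 52.
Column 2 needs 230; the known cells sum to 172, so (5,2) = 58.
Column 3 needs 230; the known cells sum to 166, so (5,3) = 64.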